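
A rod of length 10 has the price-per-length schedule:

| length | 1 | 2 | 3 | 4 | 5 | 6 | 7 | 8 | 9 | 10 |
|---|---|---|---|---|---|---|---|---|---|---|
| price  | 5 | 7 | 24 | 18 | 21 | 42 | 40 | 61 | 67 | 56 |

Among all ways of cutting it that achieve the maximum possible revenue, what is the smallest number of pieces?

Build r[k] bottom-up: r[k] = max over allowed piece i of (p[i] + r[k−i]).
r[1] = 5
r[2] = max(5+5, 7+0) = 10
r[3] = max(5+10, 7+5, 24+0) = 24
r[4] = max(5+24, 7+10, 24+5, 18+0) = 29
r[5] = max(5+29, 7+24, 24+10, 18+5, 21+0) = 34
r[6] = max(5+34, 7+29, 24+24, 18+10, 21+5, 42+0) = 48
r[7] = max(5+48, 7+34, 24+29, …, 42+5, 40+0) = 53
r[8] = max(5+53, 7+48, 24+34, …, 40+5, 61+0) = 61
r[9] = max(5+61, 7+53, 24+48, …, 61+5, 67+0) = 72
r[10] = max(5+72, 7+61, 24+53, …, 67+5, 56+0) = 77
Maximum revenue is $77.
Now minimize piece count subject to staying optimal: for each k, pieces[k] = 1 + min over i with p[i]+r[k−i]=r[k] of pieces[k−i].
pieces[7] = 3
pieces[8] = 1
pieces[9] = 3
pieces[10] = 4

4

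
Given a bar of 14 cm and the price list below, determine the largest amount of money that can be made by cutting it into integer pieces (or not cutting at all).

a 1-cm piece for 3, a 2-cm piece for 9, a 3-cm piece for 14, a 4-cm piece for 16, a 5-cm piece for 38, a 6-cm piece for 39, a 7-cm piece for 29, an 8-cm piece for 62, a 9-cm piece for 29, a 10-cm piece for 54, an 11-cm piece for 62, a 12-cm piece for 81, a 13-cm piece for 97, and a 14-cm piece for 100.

103

Let r[k] be the best obtainable value from length k. For each k, try every first piece i and keep the best of price[i] + r[k−i].
r[1] = 3
r[2] = max(3+3, 9+0) = 9
r[3] = max(3+9, 9+3, 14+0) = 14
r[4] = max(3+14, 9+9, 14+3, 16+0) = 18
r[5] = max(3+18, 9+14, 14+9, 16+3, 38+0) = 38
r[6] = max(3+38, 9+18, 14+14, 16+9, 38+3, 39+0) = 41
r[7] = max(3+41, 9+38, 14+18, …, 39+3, 29+0) = 47
r[8] = max(3+47, 9+41, 14+38, …, 29+3, 62+0) = 62
r[9] = max(3+62, 9+47, 14+41, …, 62+3, 29+0) = 65
r[10] = max(3+65, 9+62, 14+47, …, 29+3, 54+0) = 76
r[11] = max(3+76, 9+65, 14+62, …, 54+3, 62+0) = 79
r[12] = max(3+79, 9+76, 14+65, …, 62+3, 81+0) = 85
r[13] = max(3+85, 9+79, 14+76, …, 81+3, 97+0) = 100
r[14] = max(3+100, 9+85, 14+79, …, 97+3, 100+0) = 103
One optimal cutting: 8 + 5 + 1 → 62 + 38 + 3 = 103.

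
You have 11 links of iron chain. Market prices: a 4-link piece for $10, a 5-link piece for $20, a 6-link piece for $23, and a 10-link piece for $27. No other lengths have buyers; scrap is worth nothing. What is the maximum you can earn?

43

Consider every possible first cut. f[k] is the best of p[i]+f[k−i] over all sellable i≤k.
f[1] = 0
f[2] = 0
f[3] = 0
f[4] = 10
f[5] = max(10+0, 20+0) = 20
f[6] = max(10+0, 20+0, 23+0) = 23
f[7] = max(10+0, 20+0, 23+0) = 23
f[8] = max(10+10, 20+0, 23+0) = 23
f[9] = max(10+20, 20+10, 23+0) = 30
f[10] = max(10+23, 20+20, 23+10, 27+0) = 40
f[11] = max(10+23, 20+23, 23+20, 27+0) = 43
One optimal cutting: 6 + 5 → $43.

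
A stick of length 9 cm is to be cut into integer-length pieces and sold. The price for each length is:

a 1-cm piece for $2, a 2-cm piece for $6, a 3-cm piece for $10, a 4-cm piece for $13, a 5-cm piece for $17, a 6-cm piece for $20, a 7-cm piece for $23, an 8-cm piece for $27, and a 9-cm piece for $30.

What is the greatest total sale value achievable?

30

Consider every possible first cut. best[k] is the best of p[i]+best[k−i] over all sellable i≤k.
best[1] = 2
best[2] = max(2+2, 6+0) = 6
best[3] = max(2+6, 6+2, 10+0) = 10
best[4] = max(2+10, 6+6, 10+2, 13+0) = 13
best[5] = max(2+13, 6+10, 10+6, 13+2, 17+0) = 17
best[6] = max(2+17, 6+13, 10+10, 13+6, 17+2, 20+0) = 20
best[7] = max(2+20, 6+17, 10+13, …, 20+2, 23+0) = 23
best[8] = max(2+23, 6+20, 10+17, …, 23+2, 27+0) = 27
best[9] = max(2+27, 6+23, 10+20, …, 27+2, 30+0) = 30
One optimal cutting: 3 + 3 + 3 → $10 + $10 + $10 = $30.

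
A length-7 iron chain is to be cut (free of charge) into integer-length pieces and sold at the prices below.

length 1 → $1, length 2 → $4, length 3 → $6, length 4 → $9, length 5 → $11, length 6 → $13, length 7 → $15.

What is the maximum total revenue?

15

Let best[k] be the best obtainable value from length k. For each k, try every first piece i and keep the best of price[i] + best[k−i].
best[1] = 1
best[2] = 4
best[3] = 6
best[4] = 9
best[5] = 11
best[6] = 13  (first piece 2, then best[4]=9)
best[7] = 15  (first piece 2, then best[5]=11)
One optimal cutting: 5 + 2 → $11 + $4 = $15.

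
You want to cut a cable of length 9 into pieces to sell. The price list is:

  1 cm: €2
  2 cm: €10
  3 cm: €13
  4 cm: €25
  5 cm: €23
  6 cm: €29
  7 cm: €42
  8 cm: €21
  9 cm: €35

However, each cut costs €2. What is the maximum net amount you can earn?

50

Let v[k] be the best obtainable value from length k. For each k, try every first piece i and keep the best of price[i] + v[k−i] minus the 2 cut fee when i<k.
v[1] = 2
v[2] = max(2+2-2, 10+0) = 10
v[3] = max(2+10-2, 10+2-2, 13+0) = 13
v[4] = max(2+13-2, 10+10-2, 13+2-2, 25+0) = 25
v[5] = max(2+25-2, 10+13-2, 13+10-2, 25+2-2, 23+0) = 25
v[6] = max(2+25-2, 10+25-2, 13+13-2, 25+10-2, 23+2-2, 29+0) = 33
v[7] = max(2+33-2, 10+25-2, 13+25-2, …, 29+2-2, 42+0) = 42
v[8] = max(2+42-2, 10+33-2, 13+25-2, …, 42+2-2, 21+0) = 48
v[9] = max(2+48-2, 10+42-2, 13+33-2, …, 21+2-2, 35+0) = 50
One optimal plan: pieces 7 + 2 (1 cut) → €52 − €2 = €50.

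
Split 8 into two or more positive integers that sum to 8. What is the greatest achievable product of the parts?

Define prod[k] = max over 1≤i<k of i · max(k−i, prod[k−i]); the inner max lets the remainder stay uncut if that's better.
prod[2] = 1×max(1,0) = 1×1 = 1
prod[3] = 1×max(2,1) = 1×2 = 2
prod[4] = 2×max(2,1) = 2×2 = 4
prod[5] = 2×max(3,2) = 2×3 = 6
prod[6] = 3×max(3,2) = 3×3 = 9
prod[7] = 2×max(5,6) = 2×6 = 12
prod[8] = 2×max(6,9) = 2×9 = 18
One optimal split: 3 + 3 + 2; product 3×3×2 = 18.

18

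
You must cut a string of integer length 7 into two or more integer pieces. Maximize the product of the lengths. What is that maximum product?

12

Fill m[k] for k=2..7: at each k try every first piece i and multiply by the better of (k−i) uncut or m[k−i].
m[2] = 1·max(1,0) = 1·1 = 1
m[3] = 1·max(2,1) = 1·2 = 2
m[4] = 2·max(2,1) = 2·2 = 4
m[5] = 2·max(3,2) = 2·3 = 6
m[6] = 3·max(3,2) = 3·3 = 9
m[7] = 2·max(5,6) = 2·6 = 12
One optimal split: 3 + 2 + 2; product 3·2·2 = 12.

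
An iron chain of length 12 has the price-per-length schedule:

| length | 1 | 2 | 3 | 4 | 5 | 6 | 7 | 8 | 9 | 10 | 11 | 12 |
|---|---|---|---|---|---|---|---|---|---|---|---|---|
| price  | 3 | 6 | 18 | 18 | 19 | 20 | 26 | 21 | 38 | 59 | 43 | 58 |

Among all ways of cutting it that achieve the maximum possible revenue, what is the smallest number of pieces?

4

Consider every possible first cut. r[k] is the best of p[i]+r[k−i] over all sellable i≤k.
r[1] = 3
r[2] = 6  (first piece 1, then r[1]=3)
r[3] = 18
r[4] = 21  (first piece 1, then r[3]=18)
r[5] = 24  (first piece 1, then r[4]=21)
r[6] = 36  (first piece 3, then r[3]=18)
r[7] = 39  (first piece 1, then r[6]=36)
r[8] = 42  (first piece 1, then r[7]=39)
r[9] = 54  (first piece 3, then r[6]=36)
r[10] = 59
r[11] = 62  (first piece 1, then r[10]=59)
r[12] = 72  (first piece 3, then r[9]=54)
Maximum revenue is $72.
Now minimize piece count subject to staying optimal: for each k, pieces[k] = 1 + min over i with p[i]+r[k−i]=r[k] of pieces[k−i].
pieces[9] = 3
pieces[10] = 1
pieces[11] = 2
pieces[12] = 4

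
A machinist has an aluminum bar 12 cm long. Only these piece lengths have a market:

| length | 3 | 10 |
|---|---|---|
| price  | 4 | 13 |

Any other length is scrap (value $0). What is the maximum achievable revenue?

Build r[k] bottom-up: r[k] = max over allowed piece i of (p[i] + r[k−i]).
r[1] = 0
r[2] = 0
r[3] = 4
r[4] = 4
r[5] = 4
r[6] = 8  (first piece 3, then r[3]=4)
r[7] = 8
r[8] = 8
r[9] = 12  (first piece 3, then r[6]=8)
r[10] = max(4+8, 13+0) = 13
r[11] = max(4+8, 13+0) = 13
r[12] = max(4+12, 13+0) = 16
One optimal cutting: 3 + 3 + 3 + 3 → $16.

16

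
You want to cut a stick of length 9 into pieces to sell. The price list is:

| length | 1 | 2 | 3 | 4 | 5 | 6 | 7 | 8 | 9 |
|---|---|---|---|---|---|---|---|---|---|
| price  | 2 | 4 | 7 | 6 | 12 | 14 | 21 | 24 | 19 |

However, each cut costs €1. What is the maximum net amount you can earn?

Consider every possible first cut. r[k] is the best of p[i]+r[k−i] over all sellable i≤k, charging 1 whenever i<k.
r[1] = 2
r[2] = max(2+2-1, 4+0) = 4
r[3] = max(2+4-1, 4+2-1, 7+0) = 7
r[4] = max(2+7-1, 4+4-1, 7+2-1, 6+0) = 8
r[5] = max(2+8-1, 4+7-1, 7+4-1, 6+2-1, 12+0) = 12
r[6] = max(2+12-1, 4+8-1, 7+7-1, 6+4-1, 12+2-1, 14+0) = 14
r[7] = max(2+14-1, 4+12-1, 7+8-1, …, 14+2-1, 21+0) = 21
r[8] = max(2+21-1, 4+14-1, 7+12-1, …, 21+2-1, 24+0) = 24
r[9] = max(2+24-1, 4+21-1, 7+14-1, …, 24+2-1, 19+0) = 25
One optimal plan: pieces 8 + 1 (1 cut) → €26 − €1 = €25.

25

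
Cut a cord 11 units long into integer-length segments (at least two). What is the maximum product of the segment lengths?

54

Fill prod[k] for k=2..11: at each k try every first piece i and multiply by the better of (k−i) uncut or prod[k−i].
Small cases: prod[2]=1, prod[3]=2, prod[4]=4.
prod[5] = 2·max(3,2) = 2·3 = 6
prod[6] = 3·max(3,2) = 3·3 = 9
prod[7] = 2·max(5,6) = 2·6 = 12
prod[8] = 2·max(6,9) = 2·9 = 18
prod[9] = 3·max(6,9) = 3·9 = 27
prod[10] = 2·max(8,18) = 2·18 = 36
prod[11] = 2·max(9,27) = 2·27 = 54
One optimal split: 3 + 3 + 3 + 2; product 3·3·3·2 = 54.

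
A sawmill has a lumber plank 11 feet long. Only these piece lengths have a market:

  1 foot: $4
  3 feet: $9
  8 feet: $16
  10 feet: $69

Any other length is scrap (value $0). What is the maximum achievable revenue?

73

Consider every possible first cut. r[k] is the best of p[i]+r[k−i] over all sellable i≤k.
r[1] = 4
r[2] = 8  (first piece 1, then r[1]=4)
r[3] = 12  (first piece 1, then r[2]=8)
r[4] = 16  (first piece 1, then r[3]=12)
r[5] = 20  (first piece 1, then r[4]=16)
r[6] = 24  (first piece 1, then r[5]=20)
r[7] = 28  (first piece 1, then r[6]=24)
r[8] = 32  (first piece 1, then r[7]=28)
r[9] = 36  (first piece 1, then r[8]=32)
r[10] = 69
r[11] = 73  (first piece 1, then r[10]=69)
One optimal cutting: 10 + 1 → $73.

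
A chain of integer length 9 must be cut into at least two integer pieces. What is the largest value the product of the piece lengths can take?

Let g[k] be the best product for length k (with at least one cut). For each first piece i, the rest contributes max(k−i, g[k−i]).
g[2] = 1·max(1,0) = 1·1 = 1
g[3] = max(1·2, 2·1) = 2
g[4] = max(1·3, 2·2, 3·1) = 4
g[5] = max(1·4, 2·3, 3·2, 4·1) = 6
g[6] = max(1·6, 2·4, 3·3, 4·2, 5·1) = 9
g[7] = max(1·9, 2·6, 3·4, 4·3, 5·2, 6·1) = 12
g[8] = max(1·12, 2·9, 3·6, …, 6·2, 7·1) = 18
g[9] = max(1·18, 2·12, 3·9, …, 7·2, 8·1) = 27
One optimal split: 3 + 3 + 3; product 3·3·3 = 27.

27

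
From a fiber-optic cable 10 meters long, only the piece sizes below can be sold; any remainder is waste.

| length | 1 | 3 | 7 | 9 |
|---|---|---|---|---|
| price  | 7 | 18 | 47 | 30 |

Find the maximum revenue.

Let f[k] be the best obtainable value from length k. For each k, try every first piece i and keep the best of price[i] + f[k−i].
f[1] = 7
f[2] = 14  (first piece 1, then f[1]=7)
f[3] = max(7+14, 18+0) = 21
f[4] = max(7+21, 18+7) = 28
f[5] = max(7+28, 18+14) = 35
f[6] = max(7+35, 18+21) = 42
f[7] = max(7+42, 18+28, 47+0) = 49
f[8] = max(7+49, 18+35, 47+7) = 56
f[9] = max(7+56, 18+42, 47+14, 30+0) = 63
f[10] = max(7+63, 18+49, 47+21, 30+7) = 70
One optimal cutting: 1 + 1 + 1 + 1 + 1 + 1 + 1 + 1 + 1 + 1 → $70.

70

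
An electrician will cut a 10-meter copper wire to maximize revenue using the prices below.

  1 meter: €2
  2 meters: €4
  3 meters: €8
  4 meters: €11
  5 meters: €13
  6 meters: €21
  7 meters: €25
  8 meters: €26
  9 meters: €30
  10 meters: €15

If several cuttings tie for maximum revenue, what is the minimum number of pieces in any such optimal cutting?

2

Build r[k] bottom-up: r[k] = max over allowed piece i of (p[i] + r[k−i]).
r[1] = 2
r[2] = max(2+2, 4+0) = 4
r[3] = max(2+4, 4+2, 8+0) = 8
r[4] = max(2+8, 4+4, 8+2, 11+0) = 11
r[5] = max(2+11, 4+8, 8+4, 11+2, 13+0) = 13
r[6] = max(2+13, 4+11, 8+8, 11+4, 13+2, 21+0) = 21
r[7] = max(2+21, 4+13, 8+11, …, 21+2, 25+0) = 25
r[8] = max(2+25, 4+21, 8+13, …, 25+2, 26+0) = 27
r[9] = max(2+27, 4+25, 8+21, …, 26+2, 30+0) = 30
r[10] = max(2+30, 4+27, 8+25, …, 30+2, 15+0) = 33
Maximum revenue is €33.
Now minimize piece count subject to staying optimal: for each k, pieces[k] = 1 + min over i with p[i]+r[k−i]=r[k] of pieces[k−i].
pieces[7] = 1
pieces[8] = 2
pieces[9] = 1
pieces[10] = 2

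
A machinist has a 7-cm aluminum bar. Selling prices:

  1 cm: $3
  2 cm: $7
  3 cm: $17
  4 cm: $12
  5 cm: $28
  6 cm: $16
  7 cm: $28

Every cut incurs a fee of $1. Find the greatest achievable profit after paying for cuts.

Consider every possible first cut. v[k] is the best of p[i]+v[k−i] over all sellable i≤k, charging 1 whenever i<k.
v[1] = 3
v[2] = 7
v[3] = 17
v[4] = 19  (first piece 1, then v[3]=17)
v[5] = 28
v[6] = 33  (first piece 3, then v[3]=17)
v[7] = 35  (first piece 1, then v[6]=33)
One optimal plan: pieces 3 + 3 + 1 (2 cuts) → $37 − $2 = $35.

35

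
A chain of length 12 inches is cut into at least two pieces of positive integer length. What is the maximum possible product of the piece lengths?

81

Define m[k] = max over 1≤i<k of i · max(k−i, m[k−i]); the inner max lets the remainder stay uncut if that's better.
m[2] = 1*max(1,0) = 1*1 = 1
m[3] = max(1*2, 2*1) = 2
m[4] = max(1*3, 2*2, 3*1) = 4
m[5] = max(1*4, 2*3, 3*2, 4*1) = 6
m[6] = max(1*6, 2*4, 3*3, 4*2, 5*1) = 9
m[7] = max(1*9, 2*6, 3*4, 4*3, 5*2, 6*1) = 12
m[8] = max(1*12, 2*9, 3*6, …, 6*2, 7*1) = 18
m[9] = max(1*18, 2*12, 3*9, …, 7*2, 8*1) = 27
m[10] = max(1*27, 2*18, 3*12, …, 8*2, 9*1) = 36
m[11] = max(1*36, 2*27, 3*18, …, 9*2, 10*1) = 54
m[12] = max(1*54, 2*36, 3*27, …, 10*2, 11*1) = 81
One optimal split: 3 + 3 + 3 + 3; product 3*3*3*3 = 81.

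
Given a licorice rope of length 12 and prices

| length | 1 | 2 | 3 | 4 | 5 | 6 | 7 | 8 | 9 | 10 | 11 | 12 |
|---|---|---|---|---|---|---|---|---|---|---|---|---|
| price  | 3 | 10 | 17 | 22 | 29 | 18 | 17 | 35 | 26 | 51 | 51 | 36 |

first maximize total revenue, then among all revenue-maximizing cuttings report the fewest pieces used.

3

Let r[k] be the best obtainable value from length k. For each k, try every first piece i and keep the best of price[i] + r[k−i].
r[1] = 3
r[2] = max(3+3, 10+0) = 10
r[3] = max(3+10, 10+3, 17+0) = 17
r[4] = max(3+17, 10+10, 17+3, 22+0) = 22
r[5] = max(3+22, 10+17, 17+10, 22+3, 29+0) = 29
r[6] = max(3+29, 10+22, 17+17, 22+10, 29+3, 18+0) = 34
r[7] = max(3+34, 10+29, 17+22, …, 18+3, 17+0) = 39
r[8] = max(3+39, 10+34, 17+29, …, 17+3, 35+0) = 46
r[9] = max(3+46, 10+39, 17+34, …, 35+3, 26+0) = 51
r[10] = max(3+51, 10+46, 17+39, …, 26+3, 51+0) = 58
r[11] = max(3+58, 10+51, 17+46, …, 51+3, 51+0) = 63
r[12] = max(3+63, 10+58, 17+51, …, 51+3, 36+0) = 68
Maximum revenue is ¢68.
Now minimize piece count subject to staying optimal: for each k, pieces[k] = 1 + min over i with p[i]+r[k−i]=r[k] of pieces[k−i].
pieces[9] = 2
pieces[10] = 2
pieces[11] = 3
pieces[12] = 3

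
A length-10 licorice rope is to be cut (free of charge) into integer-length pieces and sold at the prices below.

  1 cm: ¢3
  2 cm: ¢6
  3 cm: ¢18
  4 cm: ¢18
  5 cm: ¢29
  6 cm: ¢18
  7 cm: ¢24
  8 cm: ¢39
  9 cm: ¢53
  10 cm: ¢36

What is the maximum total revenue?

Build v[k] bottom-up: v[k] = max over allowed piece i of (p[i] + v[k−i]).
v[1] = 3
v[2] = 6  (first piece 1, then v[1]=3)
v[3] = 18
v[4] = 21  (first piece 1, then v[3]=18)
v[5] = 29
v[6] = 36  (first piece 3, then v[3]=18)
v[7] = 39  (first piece 1, then v[6]=36)
v[8] = 47  (first piece 3, then v[5]=29)
v[9] = 54  (first piece 3, then v[6]=36)
v[10] = 58  (first piece 5, then v[5]=29)
One optimal cutting: 5 + 5 → ¢29 + ¢29 = ¢58.

58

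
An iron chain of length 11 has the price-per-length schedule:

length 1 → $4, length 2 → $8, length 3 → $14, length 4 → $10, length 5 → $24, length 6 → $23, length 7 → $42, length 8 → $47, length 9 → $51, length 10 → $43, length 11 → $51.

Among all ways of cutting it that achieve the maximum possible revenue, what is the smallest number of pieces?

Consider every possible first cut. r[k] is the best of p[i]+r[k−i] over all sellable i≤k.
r[1] = 4
r[2] = max(4+4, 8+0) = 8
r[3] = max(4+8, 8+4, 14+0) = 14
r[4] = max(4+14, 8+8, 14+4, 10+0) = 18
r[5] = max(4+18, 8+14, 14+8, 10+4, 24+0) = 24
r[6] = max(4+24, 8+18, 14+14, 10+8, 24+4, 23+0) = 28
r[7] = max(4+28, 8+24, 14+18, …, 23+4, 42+0) = 42
r[8] = max(4+42, 8+28, 14+24, …, 42+4, 47+0) = 47
r[9] = max(4+47, 8+42, 14+28, …, 47+4, 51+0) = 51
r[10] = max(4+51, 8+47, 14+42, …, 51+4, 43+0) = 56
r[11] = max(4+56, 8+51, 14+47, …, 43+4, 51+0) = 61
Maximum revenue is $61.
Now minimize piece count subject to staying optimal: for each k, pieces[k] = 1 + min over i with p[i]+r[k−i]=r[k] of pieces[k−i].
pieces[8] = 1
pieces[9] = 1
pieces[10] = 2
pieces[11] = 2

2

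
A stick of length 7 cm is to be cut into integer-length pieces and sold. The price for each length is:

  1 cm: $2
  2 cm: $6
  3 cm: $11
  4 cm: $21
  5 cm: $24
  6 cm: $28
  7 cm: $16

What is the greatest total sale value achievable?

32

Let v[k] be the best obtainable value from length k. For each k, try every first piece i and keep the best of price[i] + v[k−i].
v[1] = 2
v[2] = 6
v[3] = 11
v[4] = 21
v[5] = 24
v[6] = 28
v[7] = 32  (first piece 3, then v[4]=21)
One optimal cutting: 4 + 3 → $21 + $11 = $32.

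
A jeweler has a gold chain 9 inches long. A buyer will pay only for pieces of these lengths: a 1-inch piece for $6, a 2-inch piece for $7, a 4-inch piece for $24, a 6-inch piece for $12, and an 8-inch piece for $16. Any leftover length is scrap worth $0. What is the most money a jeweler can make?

54

Build r[k] bottom-up: r[k] = max over allowed piece i of (p[i] + r[k−i]).
r[1] = 6
r[2] = max(6+6, 7+0) = 12
r[3] = max(6+12, 7+6) = 18
r[4] = max(6+18, 7+12, 24+0) = 24
r[5] = max(6+24, 7+18, 24+6) = 30
r[6] = max(6+30, 7+24, 24+12, 12+0) = 36
r[7] = max(6+36, 7+30, 24+18, 12+6) = 42
r[8] = max(6+42, 7+36, 24+24, 12+12, 16+0) = 48
r[9] = max(6+48, 7+42, 24+30, 12+18, 16+6) = 54
One optimal cutting: 1 + 1 + 1 + 1 + 1 + 1 + 1 + 1 + 1 → $54.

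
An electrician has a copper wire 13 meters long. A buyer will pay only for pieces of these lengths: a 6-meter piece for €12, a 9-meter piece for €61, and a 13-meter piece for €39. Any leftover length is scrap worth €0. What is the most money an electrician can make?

Build r[k] bottom-up: r[k] = max over allowed piece i of (p[i] + r[k−i]).
r[1] = 0
r[2] = 0
r[3] = 0
r[4] = 0
r[5] = 0
r[6] = 12
r[7] = 12
r[8] = 12
r[9] = max(12+0, 61+0) = 61
r[10] = max(12+0, 61+0) = 61
r[11] = max(12+0, 61+0) = 61
r[12] = max(12+12, 61+0) = 61
r[13] = max(12+12, 61+0, 39+0) = 61
One optimal cutting: pieces 9 with 4 meters of scrap → €61.

61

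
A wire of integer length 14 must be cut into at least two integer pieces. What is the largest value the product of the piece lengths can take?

Fill P[k] for k=2..14: at each k try every first piece i and multiply by the better of (k−i) uncut or P[k−i].
Small cases: P[2]=1, P[3]=2, P[4]=4, P[5]=6, P[6]=9, P[7]=12.
P[8] = max(1·12, 2·9, 3·6, …, 6·2, 7·1) = 18
P[9] = max(1·18, 2·12, 3·9, …, 7·2, 8·1) = 27
P[10] = max(1·27, 2·18, 3·12, …, 8·2, 9·1) = 36
P[11] = max(1·36, 2·27, 3·18, …, 9·2, 10·1) = 54
P[12] = max(1·54, 2·36, 3·27, …, 10·2, 11·1) = 81
P[13] = max(1·81, 2·54, 3·36, …, 11·2, 12·1) = 108
P[14] = max(1·108, 2·81, 3·54, …, 12·2, 13·1) = 162
One optimal split: 3 + 3 + 3 + 3 + 2; product 3·3·3·3·2 = 162.

162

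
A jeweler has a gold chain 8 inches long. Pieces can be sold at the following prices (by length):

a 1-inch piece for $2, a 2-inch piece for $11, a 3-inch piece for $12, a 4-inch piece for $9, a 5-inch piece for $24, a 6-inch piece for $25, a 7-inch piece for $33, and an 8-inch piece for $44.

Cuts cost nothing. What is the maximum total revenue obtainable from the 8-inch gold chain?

44

Consider every possible first cut. R[k] is the best of p[i]+R[k−i] over all sellable i≤k.
R[1] = 2
R[2] = max(2+2, 11+0) = 11
R[3] = max(2+11, 11+2, 12+0) = 13
R[4] = max(2+13, 11+11, 12+2, 9+0) = 22
R[5] = max(2+22, 11+13, 12+11, 9+2, 24+0) = 24
R[6] = max(2+24, 11+22, 12+13, 9+11, 24+2, 25+0) = 33
R[7] = max(2+33, 11+24, 12+22, …, 25+2, 33+0) = 35
R[8] = max(2+35, 11+33, 12+24, …, 33+2, 44+0) = 44
One optimal cutting: 2 + 2 + 2 + 2 → $11 + $11 + $11 + $11 = $44.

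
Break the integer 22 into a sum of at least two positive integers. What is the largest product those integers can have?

Let f[k] be the best product for length k (with at least one cut). For each first piece i, the rest contributes max(k−i, f[k−i]).
f[2] = 1·max(1,0) = 1·1 = 1
f[3] = 1·max(2,1) = 1·2 = 2
f[4] = 2·max(2,1) = 2·2 = 4
f[5] = 2·max(3,2) = 2·3 = 6
f[6] = 3·max(3,2) = 3·3 = 9
f[7] = 2·max(5,6) = 2·6 = 12
f[8] = 2·max(6,9) = 2·9 = 18
f[9] = 3·max(6,9) = 3·9 = 27
f[10] = 2·max(8,18) = 2·18 = 36
f[11] = 2·max(9,27) = 2·27 = 54
f[12] = 3·max(9,27) = 3·27 = 81
f[13] = 2·max(11,54) = 2·54 = 108
f[14] = 2·max(12,81) = 2·81 = 162
f[15] = 3·max(12,81) = 3·81 = 243
f[16] = 2·max(14,162) = 2·162 = 324
f[17] = 2·max(15,243) = 2·243 = 486
f[18] = 3·max(15,243) = 3·243 = 729
f[19] = 2·max(17,486) = 2·486 = 972
f[20] = 2·max(18,729) = 2·729 = 1458
f[21] = 3·max(18,729) = 3·729 = 2187
f[22] = 2·max(20,1458) = 2·1458 = 2916
One optimal split: 3 + 3 + 3 + 3 + 3 + 3 + 2 + 2; product 3·3·3·3·3·3·2·2 = 2916.

2916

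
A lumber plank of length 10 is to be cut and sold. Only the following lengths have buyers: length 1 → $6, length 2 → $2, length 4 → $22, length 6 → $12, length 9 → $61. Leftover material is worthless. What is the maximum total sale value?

67

Build r[k] bottom-up: r[k] = max over allowed piece i of (p[i] + r[k−i]).
r[1] = 6
r[2] = max(6+6, 2+0) = 12
r[3] = max(6+12, 2+6) = 18
r[4] = max(6+18, 2+12, 22+0) = 24
r[5] = max(6+24, 2+18, 22+6) = 30
r[6] = max(6+30, 2+24, 22+12, 12+0) = 36
r[7] = max(6+36, 2+30, 22+18, 12+6) = 42
r[8] = max(6+42, 2+36, 22+24, 12+12) = 48
r[9] = max(6+48, 2+42, 22+30, 12+18, 61+0) = 61
r[10] = max(6+61, 2+48, 22+36, 12+24, 61+6) = 67
One optimal cutting: 9 + 1 → $67.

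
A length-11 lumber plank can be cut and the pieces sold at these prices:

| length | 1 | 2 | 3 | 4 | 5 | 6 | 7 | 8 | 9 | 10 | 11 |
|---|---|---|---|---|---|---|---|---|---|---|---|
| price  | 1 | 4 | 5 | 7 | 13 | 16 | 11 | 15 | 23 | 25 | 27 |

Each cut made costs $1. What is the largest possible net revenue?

28

Let net[k] be the best obtainable value from length k. For each k, try every first piece i and keep the best of price[i] + net[k−i] minus the 1 cut fee when i<k.
net[1] = 1
net[2] = max(1+1-1, 4+0) = 4
net[3] = max(1+4-1, 4+1-1, 5+0) = 5
net[4] = max(1+5-1, 4+4-1, 5+1-1, 7+0) = 7
net[5] = max(1+7-1, 4+5-1, 5+4-1, 7+1-1, 13+0) = 13
net[6] = max(1+13-1, 4+7-1, 5+5-1, 7+4-1, 13+1-1, 16+0) = 16
net[7] = max(1+16-1, 4+13-1, 5+7-1, …, 16+1-1, 11+0) = 16
net[8] = max(1+16-1, 4+16-1, 5+13-1, …, 11+1-1, 15+0) = 19
net[9] = max(1+19-1, 4+16-1, 5+16-1, …, 15+1-1, 23+0) = 23
net[10] = max(1+23-1, 4+19-1, 5+16-1, …, 23+1-1, 25+0) = 25
net[11] = max(1+25-1, 4+23-1, 5+19-1, …, 25+1-1, 27+0) = 28
One optimal plan: pieces 6 + 5 (1 cut) → $29 − $1 = $28.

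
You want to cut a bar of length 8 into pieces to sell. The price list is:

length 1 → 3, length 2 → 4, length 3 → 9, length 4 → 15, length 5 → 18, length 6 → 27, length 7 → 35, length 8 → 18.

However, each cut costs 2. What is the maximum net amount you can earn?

36

Consider every possible first cut. r[k] is the best of p[i]+r[k−i] over all sellable i≤k, charging 2 whenever i<k.
r[1] = 3
r[2] = max(3+3-2, 4+0) = 4
r[3] = max(3+4-2, 4+3-2, 9+0) = 9
r[4] = max(3+9-2, 4+4-2, 9+3-2, 15+0) = 15
r[5] = max(3+15-2, 4+9-2, 9+4-2, 15+3-2, 18+0) = 18
r[6] = max(3+18-2, 4+15-2, 9+9-2, 15+4-2, 18+3-2, 27+0) = 27
r[7] = max(3+27-2, 4+18-2, 9+15-2, …, 27+3-2, 35+0) = 35
r[8] = max(3+35-2, 4+27-2, 9+18-2, …, 35+3-2, 18+0) = 36
One optimal plan: pieces 7 + 1 (1 cut) → 38 − 2 = 36.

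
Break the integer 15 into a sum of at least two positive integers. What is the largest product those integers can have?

Define P[k] = max over 1≤i<k of i · max(k−i, P[k−i]); the inner max lets the remainder stay uncut if that's better.
P[2] = 1*max(1,0) = 1*1 = 1
P[3] = max(1*2, 2*1) = 2
P[4] = max(1*3, 2*2, 3*1) = 4
P[5] = max(1*4, 2*3, 3*2, 4*1) = 6
P[6] = max(1*6, 2*4, 3*3, 4*2, 5*1) = 9
P[7] = max(1*9, 2*6, 3*4, 4*3, 5*2, 6*1) = 12
P[8] = max(1*12, 2*9, 3*6, …, 6*2, 7*1) = 18
P[9] = max(1*18, 2*12, 3*9, …, 7*2, 8*1) = 27
P[10] = max(1*27, 2*18, 3*12, …, 8*2, 9*1) = 36
P[11] = max(1*36, 2*27, 3*18, …, 9*2, 10*1) = 54
P[12] = max(1*54, 2*36, 3*27, …, 10*2, 11*1) = 81
P[13] = max(1*81, 2*54, 3*36, …, 11*2, 12*1) = 108
P[14] = max(1*108, 2*81, 3*54, …, 12*2, 13*1) = 162
P[15] = max(1*162, 2*108, 3*81, …, 13*2, 14*1) = 243
One optimal split: 3 + 3 + 3 + 3 + 3; product 3*3*3*3*3 = 243.

243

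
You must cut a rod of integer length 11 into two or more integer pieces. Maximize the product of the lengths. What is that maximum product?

54

Define f[k] = max over 1≤i<k of i · max(k−i, f[k−i]); the inner max lets the remainder stay uncut if that's better.
f[2] = 1*max(1,0) = 1*1 = 1
f[3] = 1*max(2,1) = 1*2 = 2
f[4] = 2*max(2,1) = 2*2 = 4
f[5] = 2*max(3,2) = 2*3 = 6
f[6] = 3*max(3,2) = 3*3 = 9
f[7] = 2*max(5,6) = 2*6 = 12
f[8] = 2*max(6,9) = 2*9 = 18
f[9] = 3*max(6,9) = 3*9 = 27
f[10] = 2*max(8,18) = 2*18 = 36
f[11] = 2*max(9,27) = 2*27 = 54
One optimal split: 3 + 3 + 3 + 2; product 3*3*3*2 = 54.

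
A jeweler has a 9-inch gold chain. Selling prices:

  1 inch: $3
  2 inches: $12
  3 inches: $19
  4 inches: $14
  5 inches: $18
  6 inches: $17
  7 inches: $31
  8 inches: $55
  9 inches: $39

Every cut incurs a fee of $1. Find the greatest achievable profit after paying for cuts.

Let v[k] be the best obtainable value from length k. For each k, try every first piece i and keep the best of price[i] + v[k−i] minus the 1 cut fee when i<k.
v[1] = 3
v[2] = max(3+3-1, 12+0) = 12
v[3] = max(3+12-1, 12+3-1, 19+0) = 19
v[4] = max(3+19-1, 12+12-1, 19+3-1, 14+0) = 23
v[5] = max(3+23-1, 12+19-1, 19+12-1, 14+3-1, 18+0) = 30
v[6] = max(3+30-1, 12+23-1, 19+19-1, 14+12-1, 18+3-1, 17+0) = 37
v[7] = max(3+37-1, 12+30-1, 19+23-1, …, 17+3-1, 31+0) = 41
v[8] = max(3+41-1, 12+37-1, 19+30-1, …, 31+3-1, 55+0) = 55
v[9] = max(3+55-1, 12+41-1, 19+37-1, …, 55+3-1, 39+0) = 57
One optimal plan: pieces 8 + 1 (1 cut) → $58 − $1 = $57.

57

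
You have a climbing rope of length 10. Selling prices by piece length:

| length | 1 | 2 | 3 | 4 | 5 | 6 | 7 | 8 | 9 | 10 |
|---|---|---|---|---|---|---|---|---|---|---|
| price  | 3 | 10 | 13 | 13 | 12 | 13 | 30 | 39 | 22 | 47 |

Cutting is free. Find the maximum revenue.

50

Let R[k] be the best obtainable value from length k. For each k, try every first piece i and keep the best of price[i] + R[k−i].
R[1] = 3
R[2] = 10
R[3] = 13  (first piece 1, then R[2]=10)
R[4] = 20  (first piece 2, then R[2]=10)
R[5] = 23  (first piece 1, then R[4]=20)
R[6] = 30  (first piece 2, then R[4]=20)
R[7] = 33  (first piece 1, then R[6]=30)
R[8] = 40  (first piece 2, then R[6]=30)
R[9] = 43  (first piece 1, then R[8]=40)
R[10] = 50  (first piece 2, then R[8]=40)
One optimal cutting: 2 + 2 + 2 + 2 + 2 → €10 + €10 + €10 + €10 + €10 = €50.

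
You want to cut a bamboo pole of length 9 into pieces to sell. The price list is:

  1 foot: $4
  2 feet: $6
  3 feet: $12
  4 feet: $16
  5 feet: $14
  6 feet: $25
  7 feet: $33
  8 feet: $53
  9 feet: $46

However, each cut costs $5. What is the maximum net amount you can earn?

Consider every possible first cut. v[k] is the best of p[i]+v[k−i] over all sellable i≤k, charging 5 whenever i<k.
v[1] = 4
v[2] = 6
v[3] = 12
v[4] = 16
v[5] = 15  (first piece 1, then v[4]=16)
v[6] = 25
v[7] = 33
v[8] = 53
v[9] = 52  (first piece 1, then v[8]=53)
One optimal plan: pieces 8 + 1 (1 cut) → $57 − $5 = $52.

52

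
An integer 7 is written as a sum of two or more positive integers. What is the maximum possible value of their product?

12

Fill prod[k] for k=2..7: at each k try every first piece i and multiply by the better of (k−i) uncut or prod[k−i].
prod[2] = 1·max(1,0) = 1·1 = 1
prod[3] = 1·max(2,1) = 1·2 = 2
prod[4] = 2·max(2,1) = 2·2 = 4
prod[5] = 2·max(3,2) = 2·3 = 6
prod[6] = 3·max(3,2) = 3·3 = 9
prod[7] = 2·max(5,6) = 2·6 = 12
One optimal split: 3 + 2 + 2; product 3·2·2 = 12.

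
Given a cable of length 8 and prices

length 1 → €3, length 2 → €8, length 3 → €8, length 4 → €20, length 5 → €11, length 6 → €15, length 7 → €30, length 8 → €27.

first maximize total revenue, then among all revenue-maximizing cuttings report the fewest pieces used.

2

Let r[k] be the best obtainable value from length k. For each k, try every first piece i and keep the best of price[i] + r[k−i].
r[1] = 3
r[2] = 8
r[3] = 11  (first piece 1, then r[2]=8)
r[4] = 20
r[5] = 23  (first piece 1, then r[4]=20)
r[6] = 28  (first piece 2, then r[4]=20)
r[7] = 31  (first piece 1, then r[6]=28)
r[8] = 40  (first piece 4, then r[4]=20)
Maximum revenue is €40.
Now minimize piece count subject to staying optimal: for each k, pieces[k] = 1 + min over i with p[i]+r[k−i]=r[k] of pieces[k−i].
pieces[5] = 2
pieces[6] = 2
pieces[7] = 3
pieces[8] = 2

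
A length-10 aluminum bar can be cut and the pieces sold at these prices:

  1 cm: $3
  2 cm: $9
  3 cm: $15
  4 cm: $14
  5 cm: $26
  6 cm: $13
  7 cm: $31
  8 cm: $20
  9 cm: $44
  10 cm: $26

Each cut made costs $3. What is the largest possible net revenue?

Let net[k] be the best obtainable value from length k. For each k, try every first piece i and keep the best of price[i] + net[k−i] minus the 3 cut fee when i<k.
net[1] = 3
net[2] = max(3+3-3, 9+0) = 9
net[3] = max(3+9-3, 9+3-3, 15+0) = 15
net[4] = max(3+15-3, 9+9-3, 15+3-3, 14+0) = 15
net[5] = max(3+15-3, 9+15-3, 15+9-3, 14+3-3, 26+0) = 26
net[6] = max(3+26-3, 9+15-3, 15+15-3, 14+9-3, 26+3-3, 13+0) = 27
net[7] = max(3+27-3, 9+26-3, 15+15-3, …, 13+3-3, 31+0) = 32
net[8] = max(3+32-3, 9+27-3, 15+26-3, …, 31+3-3, 20+0) = 38
net[9] = max(3+38-3, 9+32-3, 15+27-3, …, 20+3-3, 44+0) = 44
net[10] = max(3+44-3, 9+38-3, 15+32-3, …, 44+3-3, 26+0) = 49
One optimal plan: pieces 5 + 5 (1 cut) → $52 − $3 = $49.

49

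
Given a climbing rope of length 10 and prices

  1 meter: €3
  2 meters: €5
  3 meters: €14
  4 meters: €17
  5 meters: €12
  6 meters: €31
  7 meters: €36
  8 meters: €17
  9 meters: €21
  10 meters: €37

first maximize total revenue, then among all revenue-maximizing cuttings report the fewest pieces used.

Build r[k] bottom-up: r[k] = max over allowed piece i of (p[i] + r[k−i]).
r[1] = 3
r[2] = max(3+3, 5+0) = 6
r[3] = max(3+6, 5+3, 14+0) = 14
r[4] = max(3+14, 5+6, 14+3, 17+0) = 17
r[5] = max(3+17, 5+14, 14+6, 17+3, 12+0) = 20
r[6] = max(3+20, 5+17, 14+14, 17+6, 12+3, 31+0) = 31
r[7] = max(3+31, 5+20, 14+17, …, 31+3, 36+0) = 36
r[8] = max(3+36, 5+31, 14+20, …, 36+3, 17+0) = 39
r[9] = max(3+39, 5+36, 14+31, …, 17+3, 21+0) = 45
r[10] = max(3+45, 5+39, 14+36, …, 21+3, 37+0) = 50
Maximum revenue is €50.
Now minimize piece count subject to staying optimal: for each k, pieces[k] = 1 + min over i with p[i]+r[k−i]=r[k] of pieces[k−i].
pieces[7] = 1
pieces[8] = 2
pieces[9] = 2
pieces[10] = 2

2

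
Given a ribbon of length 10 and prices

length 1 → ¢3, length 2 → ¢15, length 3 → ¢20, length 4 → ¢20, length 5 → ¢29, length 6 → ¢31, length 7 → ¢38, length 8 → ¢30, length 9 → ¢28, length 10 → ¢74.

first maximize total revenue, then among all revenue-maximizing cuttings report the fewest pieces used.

Let r[k] be the best obtainable value from length k. For each k, try every first piece i and keep the best of price[i] + r[k−i].
r[1] = 3
r[2] = 15
r[3] = 20
r[4] = 30  (first piece 2, then r[2]=15)
r[5] = 35  (first piece 2, then r[3]=20)
r[6] = 45  (first piece 2, then r[4]=30)
r[7] = 50  (first piece 2, then r[5]=35)
r[8] = 60  (first piece 2, then r[6]=45)
r[9] = 65  (first piece 2, then r[7]=50)
r[10] = 75  (first piece 2, then r[8]=60)
Maximum revenue is ¢75.
Now minimize piece count subject to staying optimal: for each k, pieces[k] = 1 + min over i with p[i]+r[k−i]=r[k] of pieces[k−i].
pieces[7] = 3
pieces[8] = 4
pieces[9] = 4
pieces[10] = 5

5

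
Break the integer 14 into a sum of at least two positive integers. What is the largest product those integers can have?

162

Fill m[k] for k=2..14: at each k try every first piece i and multiply by the better of (k−i) uncut or m[k−i].
Small cases: m[2]=1, m[3]=2, m[4]=4, m[5]=6, m[6]=9, m[7]=12, m[8]=18.
m[9] = 3·max(6,9) = 3·9 = 27
m[10] = 2·max(8,18) = 2·18 = 36
m[11] = 2·max(9,27) = 2·27 = 54
m[12] = 3·max(9,27) = 3·27 = 81
m[13] = 2·max(11,54) = 2·54 = 108
m[14] = 2·max(12,81) = 2·81 = 162
One optimal split: 3 + 3 + 3 + 3 + 2; product 3·3·3·3·2 = 162.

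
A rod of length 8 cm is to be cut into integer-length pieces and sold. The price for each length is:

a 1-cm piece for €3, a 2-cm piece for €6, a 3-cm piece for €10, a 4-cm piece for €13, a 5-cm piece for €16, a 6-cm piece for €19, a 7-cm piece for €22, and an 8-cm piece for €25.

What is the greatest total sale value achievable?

26

Let v[k] be the best obtainable value from length k. For each k, try every first piece i and keep the best of price[i] + v[k−i].
v[1] = 3
v[2] = max(3+3, 6+0) = 6
v[3] = max(3+6, 6+3, 10+0) = 10
v[4] = max(3+10, 6+6, 10+3, 13+0) = 13
v[5] = max(3+13, 6+10, 10+6, 13+3, 16+0) = 16
v[6] = max(3+16, 6+13, 10+10, 13+6, 16+3, 19+0) = 20
v[7] = max(3+20, 6+16, 10+13, …, 19+3, 22+0) = 23
v[8] = max(3+23, 6+20, 10+16, …, 22+3, 25+0) = 26
One optimal cutting: 3 + 3 + 1 + 1 → €10 + €10 + €3 + €3 = €26.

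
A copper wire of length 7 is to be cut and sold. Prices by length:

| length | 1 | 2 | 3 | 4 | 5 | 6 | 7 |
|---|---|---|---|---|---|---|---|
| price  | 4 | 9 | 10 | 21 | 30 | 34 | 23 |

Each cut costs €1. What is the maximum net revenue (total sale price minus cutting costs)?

Build v[k] bottom-up: v[k] = max over allowed piece i of (p[i] + v[k−i]) − 1 per cut.
v[1] = 4
v[2] = 9
v[3] = 12  (first piece 1, then v[2]=9)
v[4] = 21
v[5] = 30
v[6] = 34
v[7] = 38  (first piece 2, then v[5]=30)
One optimal plan: pieces 5 + 2 (1 cut) → €39 − €1 = €38.

38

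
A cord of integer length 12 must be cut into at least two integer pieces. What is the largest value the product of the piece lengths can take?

81

Fill f[k] for k=2..12: at each k try every first piece i and multiply by the better of (k−i) uncut or f[k−i].
f[2] = 1·max(1,0) = 1·1 = 1
f[3] = max(1·2, 2·1) = 2
f[4] = max(1·3, 2·2, 3·1) = 4
f[5] = max(1·4, 2·3, 3·2, 4·1) = 6
f[6] = max(1·6, 2·4, 3·3, 4·2, 5·1) = 9
f[7] = max(1·9, 2·6, 3·4, 4·3, 5·2, 6·1) = 12
f[8] = max(1·12, 2·9, 3·6, …, 6·2, 7·1) = 18
f[9] = max(1·18, 2·12, 3·9, …, 7·2, 8·1) = 27
f[10] = max(1·27, 2·18, 3·12, …, 8·2, 9·1) = 36
f[11] = max(1·36, 2·27, 3·18, …, 9·2, 10·1) = 54
f[12] = max(1·54, 2·36, 3·27, …, 10·2, 11·1) = 81
One optimal split: 3 + 3 + 3 + 3; product 3·3·3·3 = 81.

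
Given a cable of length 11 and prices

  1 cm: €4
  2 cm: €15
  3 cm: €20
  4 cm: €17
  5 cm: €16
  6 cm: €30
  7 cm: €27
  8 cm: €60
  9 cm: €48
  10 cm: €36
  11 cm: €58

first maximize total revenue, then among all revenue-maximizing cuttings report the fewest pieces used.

Consider every possible first cut. r[k] is the best of p[i]+r[k−i] over all sellable i≤k.
r[1] = 4
r[2] = max(4+4, 15+0) = 15
r[3] = max(4+15, 15+4, 20+0) = 20
r[4] = max(4+20, 15+15, 20+4, 17+0) = 30
r[5] = max(4+30, 15+20, 20+15, 17+4, 16+0) = 35
r[6] = max(4+35, 15+30, 20+20, 17+15, 16+4, 30+0) = 45
r[7] = max(4+45, 15+35, 20+30, …, 30+4, 27+0) = 50
r[8] = max(4+50, 15+45, 20+35, …, 27+4, 60+0) = 60
r[9] = max(4+60, 15+50, 20+45, …, 60+4, 48+0) = 65
r[10] = max(4+65, 15+60, 20+50, …, 48+4, 36+0) = 75
r[11] = max(4+75, 15+65, 20+60, …, 36+4, 58+0) = 80
Maximum revenue is €80.
Now minimize piece count subject to staying optimal: for each k, pieces[k] = 1 + min over i with p[i]+r[k−i]=r[k] of pieces[k−i].
pieces[8] = 1
pieces[9] = 4
pieces[10] = 2
pieces[11] = 2

2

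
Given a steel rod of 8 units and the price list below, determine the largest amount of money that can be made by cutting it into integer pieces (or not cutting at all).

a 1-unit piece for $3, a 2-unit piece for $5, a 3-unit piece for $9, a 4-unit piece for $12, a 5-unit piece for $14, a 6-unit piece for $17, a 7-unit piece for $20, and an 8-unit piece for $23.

Build r[k] bottom-up: r[k] = max over allowed piece i of (p[i] + r[k−i]).
r[1] = 3
r[2] = 6  (first piece 1, then r[1]=3)
r[3] = 9  (first piece 1, then r[2]=6)
r[4] = 12  (first piece 1, then r[3]=9)
r[5] = 15  (first piece 1, then r[4]=12)
r[6] = 18  (first piece 1, then r[5]=15)
r[7] = 21  (first piece 1, then r[6]=18)
r[8] = 24  (first piece 1, then r[7]=21)
One optimal cutting: 1 + 1 + 1 + 1 + 1 + 1 + 1 + 1 → $3 + $3 + $3 + $3 + $3 + $3 + $3 + $3 = $24.

24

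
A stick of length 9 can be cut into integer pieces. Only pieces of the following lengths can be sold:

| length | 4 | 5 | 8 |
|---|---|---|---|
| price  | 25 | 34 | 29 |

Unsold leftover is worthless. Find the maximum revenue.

Build r[k] bottom-up: r[k] = max over allowed piece i of (p[i] + r[k−i]).
r[1] = 0
r[2] = 0
r[3] = 0
r[4] = 25
r[5] = 34
r[6] = 34
r[7] = 34
r[8] = 50  (first piece 4, then r[4]=25)
r[9] = 59  (first piece 4, then r[5]=34)
One optimal cutting: 5 + 4 → 59.

59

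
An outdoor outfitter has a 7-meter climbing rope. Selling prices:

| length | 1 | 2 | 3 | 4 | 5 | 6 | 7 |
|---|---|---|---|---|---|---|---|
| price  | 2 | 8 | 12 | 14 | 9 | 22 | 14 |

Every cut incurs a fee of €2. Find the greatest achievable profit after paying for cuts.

24

Consider every possible first cut. r[k] is the best of p[i]+r[k−i] over all sellable i≤k, charging 2 whenever i<k.
r[1] = 2
r[2] = 8
r[3] = 12
r[4] = 14  (first piece 2, then r[2]=8)
r[5] = 18  (first piece 2, then r[3]=12)
r[6] = 22  (first piece 3, then r[3]=12)
r[7] = 24  (first piece 2, then r[5]=18)
One optimal plan: pieces 3 + 2 + 2 (2 cuts) → €28 − €4 = €24.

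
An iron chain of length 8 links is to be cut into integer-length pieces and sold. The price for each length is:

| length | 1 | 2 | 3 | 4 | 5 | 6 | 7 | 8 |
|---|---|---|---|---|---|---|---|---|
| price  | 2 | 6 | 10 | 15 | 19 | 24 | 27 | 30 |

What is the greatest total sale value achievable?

30

Let best[k] be the best obtainable value from length k. For each k, try every first piece i and keep the best of price[i] + best[k−i].
best[1] = 2
best[2] = 6
best[3] = 10
best[4] = 15
best[5] = 19
best[6] = 24
best[7] = 27
best[8] = 30  (first piece 2, then best[6]=24)
One optimal cutting: 6 + 2 → $24 + $6 = $30.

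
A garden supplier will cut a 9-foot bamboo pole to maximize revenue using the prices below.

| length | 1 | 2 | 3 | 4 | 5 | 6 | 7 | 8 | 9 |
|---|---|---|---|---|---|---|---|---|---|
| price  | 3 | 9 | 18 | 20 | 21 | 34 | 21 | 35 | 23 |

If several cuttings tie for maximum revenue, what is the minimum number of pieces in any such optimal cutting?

Consider every possible first cut. r[k] is the best of p[i]+r[k−i] over all sellable i≤k.
r[1] = 3
r[2] = 9
r[3] = 18
r[4] = 21  (first piece 1, then r[3]=18)
r[5] = 27  (first piece 2, then r[3]=18)
r[6] = 36  (first piece 3, then r[3]=18)
r[7] = 39  (first piece 1, then r[6]=36)
r[8] = 45  (first piece 2, then r[6]=36)
r[9] = 54  (first piece 3, then r[6]=36)
Maximum revenue is $54.
Now minimize piece count subject to staying optimal: for each k, pieces[k] = 1 + min over i with p[i]+r[k−i]=r[k] of pieces[k−i].
pieces[6] = 2
pieces[7] = 3
pieces[8] = 3
pieces[9] = 3

3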